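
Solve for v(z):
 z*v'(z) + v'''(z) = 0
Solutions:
 v(z) = C1 + Integral(C2*airyai(-z) + C3*airybi(-z), z)


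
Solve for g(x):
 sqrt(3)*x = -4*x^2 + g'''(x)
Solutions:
 g(x) = C1 + C2*x + C3*x^2 + x^5/15 + sqrt(3)*x^4/24


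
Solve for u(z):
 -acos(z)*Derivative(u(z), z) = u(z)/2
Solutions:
 u(z) = C1*exp(-Integral(1/acos(z), z)/2)


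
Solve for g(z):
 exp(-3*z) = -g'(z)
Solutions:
 g(z) = C1 + exp(-3*z)/3


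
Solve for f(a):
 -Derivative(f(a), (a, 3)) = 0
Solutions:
 f(a) = C1 + C2*a + C3*a^2


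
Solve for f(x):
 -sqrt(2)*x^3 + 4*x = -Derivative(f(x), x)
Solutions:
 f(x) = C1 + sqrt(2)*x^4/4 - 2*x^2


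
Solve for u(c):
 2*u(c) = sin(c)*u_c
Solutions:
 u(c) = C1*(cos(c) - 1)/(cos(c) + 1)


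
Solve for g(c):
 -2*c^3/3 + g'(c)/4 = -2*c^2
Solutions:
 g(c) = C1 + 2*c^4/3 - 8*c^3/3


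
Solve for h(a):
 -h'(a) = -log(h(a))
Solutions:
 li(h(a)) = C1 + a


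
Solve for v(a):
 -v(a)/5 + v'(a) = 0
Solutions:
 v(a) = C1*exp(a/5)


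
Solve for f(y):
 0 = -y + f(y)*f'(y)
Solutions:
 f(y) = -sqrt(C1 + y^2)
 f(y) = sqrt(C1 + y^2)


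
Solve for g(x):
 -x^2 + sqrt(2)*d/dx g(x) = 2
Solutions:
 g(x) = C1 + sqrt(2)*x^3/6 + sqrt(2)*x


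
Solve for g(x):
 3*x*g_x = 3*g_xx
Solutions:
 g(x) = C1 + C2*erfi(sqrt(2)*x/2)


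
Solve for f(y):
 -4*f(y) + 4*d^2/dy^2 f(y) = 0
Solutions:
 f(y) = C1*exp(-y) + C2*exp(y)


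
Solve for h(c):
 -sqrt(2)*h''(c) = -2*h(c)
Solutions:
 h(c) = C1*exp(-2^(1/4)*c) + C2*exp(2^(1/4)*c)


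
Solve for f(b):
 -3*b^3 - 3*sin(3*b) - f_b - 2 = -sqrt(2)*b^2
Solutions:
 f(b) = C1 - 3*b^4/4 + sqrt(2)*b^3/3 - 2*b + cos(3*b)


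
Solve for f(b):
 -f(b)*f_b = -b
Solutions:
 f(b) = -sqrt(C1 + b^2)
 f(b) = sqrt(C1 + b^2)


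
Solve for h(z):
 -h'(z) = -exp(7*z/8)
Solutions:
 h(z) = C1 + 8*exp(7*z/8)/7


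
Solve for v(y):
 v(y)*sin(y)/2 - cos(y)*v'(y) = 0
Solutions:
 v(y) = C1/sqrt(cos(y))


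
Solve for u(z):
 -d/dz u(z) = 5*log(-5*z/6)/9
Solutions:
 u(z) = C1 - 5*z*log(-z)/9 + 5*z*(-log(5) + 1 + log(6))/9


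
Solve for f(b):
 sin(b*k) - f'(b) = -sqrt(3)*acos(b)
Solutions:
 f(b) = C1 + sqrt(3)*(b*acos(b) - sqrt(1 - b^2)) + Piecewise((-cos(b*k)/k, Ne(k, 0)), (0, True))


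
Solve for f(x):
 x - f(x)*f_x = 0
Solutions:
 f(x) = -sqrt(C1 + x^2)
 f(x) = sqrt(C1 + x^2)


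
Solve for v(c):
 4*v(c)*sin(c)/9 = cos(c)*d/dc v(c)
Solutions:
 v(c) = C1/cos(c)^(4/9)


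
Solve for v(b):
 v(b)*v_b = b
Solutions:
 v(b) = -sqrt(C1 + b^2)
 v(b) = sqrt(C1 + b^2)


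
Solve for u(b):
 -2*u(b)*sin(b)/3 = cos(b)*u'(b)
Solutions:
 u(b) = C1*cos(b)^(2/3)


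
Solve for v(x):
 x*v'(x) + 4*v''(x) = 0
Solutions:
 v(x) = C1 + C2*erf(sqrt(2)*x/4)


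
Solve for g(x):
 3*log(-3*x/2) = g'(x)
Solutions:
 g(x) = C1 + 3*x*log(-x) + 3*x*(-1 - log(2) + log(3))


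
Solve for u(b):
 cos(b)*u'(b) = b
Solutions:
 u(b) = C1 + Integral(b/cos(b), b)


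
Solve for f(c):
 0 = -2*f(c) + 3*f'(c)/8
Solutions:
 f(c) = C1*exp(16*c/3)


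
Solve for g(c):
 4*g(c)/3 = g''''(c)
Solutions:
 g(c) = C1*exp(-sqrt(2)*3^(3/4)*c/3) + C2*exp(sqrt(2)*3^(3/4)*c/3) + C3*sin(sqrt(2)*3^(3/4)*c/3) + C4*cos(sqrt(2)*3^(3/4)*c/3)


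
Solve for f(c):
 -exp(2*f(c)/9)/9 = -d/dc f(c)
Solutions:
 f(c) = 9*log(-sqrt(-1/(C1 + c))) - 9*log(2)/2 + 18*log(3)
 f(c) = 9*log(-1/(C1 + c))/2 - 9*log(2)/2 + 18*log(3)


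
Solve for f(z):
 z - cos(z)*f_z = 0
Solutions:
 f(z) = C1 + Integral(z/cos(z), z)


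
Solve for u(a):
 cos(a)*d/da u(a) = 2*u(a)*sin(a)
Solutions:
 u(a) = C1/cos(a)^2


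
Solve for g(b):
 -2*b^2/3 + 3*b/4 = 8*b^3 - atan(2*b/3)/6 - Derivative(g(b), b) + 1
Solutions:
 g(b) = C1 + 2*b^4 + 2*b^3/9 - 3*b^2/8 - b*atan(2*b/3)/6 + b + log(4*b^2 + 9)/8


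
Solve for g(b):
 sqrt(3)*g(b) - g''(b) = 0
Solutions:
 g(b) = C1*exp(-3^(1/4)*b) + C2*exp(3^(1/4)*b)


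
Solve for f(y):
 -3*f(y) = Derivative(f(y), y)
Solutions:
 f(y) = C1*exp(-3*y)


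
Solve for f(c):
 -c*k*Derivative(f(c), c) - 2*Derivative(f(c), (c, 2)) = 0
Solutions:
 f(c) = Piecewise((-sqrt(pi)*C1*erf(c*sqrt(k)/2)/sqrt(k) - C2, (k > 0) | (k < 0)), (-C1*c - C2, True))


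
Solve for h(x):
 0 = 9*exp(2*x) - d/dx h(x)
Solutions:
 h(x) = C1 + 9*exp(2*x)/2


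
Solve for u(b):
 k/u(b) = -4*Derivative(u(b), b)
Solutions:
 u(b) = -sqrt(C1 - 2*b*k)/2
 u(b) = sqrt(C1 - 2*b*k)/2


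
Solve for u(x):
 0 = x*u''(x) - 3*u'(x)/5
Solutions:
 u(x) = C1 + C2*x^(8/5)


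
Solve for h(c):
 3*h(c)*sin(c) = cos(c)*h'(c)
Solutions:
 h(c) = C1/cos(c)^3


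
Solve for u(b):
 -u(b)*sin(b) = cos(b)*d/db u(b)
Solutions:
 u(b) = C1*cos(b)


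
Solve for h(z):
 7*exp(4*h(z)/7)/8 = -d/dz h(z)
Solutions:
 h(z) = 7*log(-(1/(C1 + 7*z))^(1/4)) + 7*log(14)/4
 h(z) = 7*log(1/(C1 + 7*z))/4 + 7*log(14)/4
 h(z) = 7*log(-I*(1/(C1 + 7*z))^(1/4)) + 7*log(14)/4
 h(z) = 7*log(I*(1/(C1 + 7*z))^(1/4)) + 7*log(14)/4


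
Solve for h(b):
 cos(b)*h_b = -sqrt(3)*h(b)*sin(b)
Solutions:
 h(b) = C1*cos(b)^(sqrt(3))


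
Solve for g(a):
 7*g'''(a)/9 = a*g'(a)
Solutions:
 g(a) = C1 + Integral(C2*airyai(21^(2/3)*a/7) + C3*airybi(21^(2/3)*a/7), a)


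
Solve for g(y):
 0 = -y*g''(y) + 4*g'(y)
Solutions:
 g(y) = C1 + C2*y^5


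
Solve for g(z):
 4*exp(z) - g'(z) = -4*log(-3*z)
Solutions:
 g(z) = C1 + 4*z*log(-z) + 4*z*(-1 + log(3)) + 4*exp(z)


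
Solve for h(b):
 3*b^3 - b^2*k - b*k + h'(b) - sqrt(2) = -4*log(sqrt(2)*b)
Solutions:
 h(b) = C1 - 3*b^4/4 + b^3*k/3 + b^2*k/2 - 4*b*log(b) - b*log(4) + sqrt(2)*b + 4*b


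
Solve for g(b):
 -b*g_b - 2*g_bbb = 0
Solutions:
 g(b) = C1 + Integral(C2*airyai(-2^(2/3)*b/2) + C3*airybi(-2^(2/3)*b/2), b)


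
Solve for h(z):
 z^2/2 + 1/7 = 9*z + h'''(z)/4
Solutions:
 h(z) = C1 + C2*z + C3*z^2 + z^5/30 - 3*z^4/2 + 2*z^3/21


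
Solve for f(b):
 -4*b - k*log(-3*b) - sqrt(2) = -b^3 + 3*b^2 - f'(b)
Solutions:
 f(b) = C1 - b^4/4 + b^3 + 2*b^2 + b*k*log(-b) + b*(-k + k*log(3) + sqrt(2))


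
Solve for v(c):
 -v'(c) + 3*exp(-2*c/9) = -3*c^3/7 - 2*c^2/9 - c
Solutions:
 v(c) = C1 + 3*c^4/28 + 2*c^3/27 + c^2/2 - 27*exp(-2*c/9)/2


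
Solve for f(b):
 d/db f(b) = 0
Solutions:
 f(b) = C1


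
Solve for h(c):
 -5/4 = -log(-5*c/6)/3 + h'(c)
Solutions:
 h(c) = C1 + c*log(-c)/3 + c*(-19 - 4*log(6) + 4*log(5))/12


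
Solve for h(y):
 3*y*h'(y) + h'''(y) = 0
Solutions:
 h(y) = C1 + Integral(C2*airyai(-3^(1/3)*y) + C3*airybi(-3^(1/3)*y), y)


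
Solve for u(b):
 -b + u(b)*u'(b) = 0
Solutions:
 u(b) = -sqrt(C1 + b^2)
 u(b) = sqrt(C1 + b^2)


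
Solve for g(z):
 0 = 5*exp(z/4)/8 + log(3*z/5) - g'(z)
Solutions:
 g(z) = C1 + z*log(z) + z*(-log(5) - 1 + log(3)) + 5*exp(z/4)/2


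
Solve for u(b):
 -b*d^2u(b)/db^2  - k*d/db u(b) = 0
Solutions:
 u(b) = C1 + b^(1 - re(k))*(C2*sin(log(b)*Abs(im(k))) + C3*cos(log(b)*im(k)))


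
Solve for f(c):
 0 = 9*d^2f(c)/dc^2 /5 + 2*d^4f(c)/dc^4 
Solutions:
 f(c) = C1 + C2*c + C3*sin(3*sqrt(10)*c/10) + C4*cos(3*sqrt(10)*c/10)


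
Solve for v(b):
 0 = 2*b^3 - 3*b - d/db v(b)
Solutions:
 v(b) = C1 + b^4/2 - 3*b^2/2


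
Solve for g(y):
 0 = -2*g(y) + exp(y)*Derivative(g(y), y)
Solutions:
 g(y) = C1*exp(-2*exp(-y))


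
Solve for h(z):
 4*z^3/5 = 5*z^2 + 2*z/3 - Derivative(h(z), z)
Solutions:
 h(z) = C1 - z^4/5 + 5*z^3/3 + z^2/3


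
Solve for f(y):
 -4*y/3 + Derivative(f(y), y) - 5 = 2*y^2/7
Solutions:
 f(y) = C1 + 2*y^3/21 + 2*y^2/3 + 5*y


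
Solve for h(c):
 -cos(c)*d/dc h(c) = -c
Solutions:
 h(c) = C1 + Integral(c/cos(c), c)


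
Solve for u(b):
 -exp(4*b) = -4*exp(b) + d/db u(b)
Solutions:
 u(b) = C1 - exp(4*b)/4 + 4*exp(b)


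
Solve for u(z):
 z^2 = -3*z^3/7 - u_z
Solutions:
 u(z) = C1 - 3*z^4/28 - z^3/3


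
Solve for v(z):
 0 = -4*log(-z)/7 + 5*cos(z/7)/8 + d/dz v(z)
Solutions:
 v(z) = C1 + 4*z*log(-z)/7 - 4*z/7 - 35*sin(z/7)/8


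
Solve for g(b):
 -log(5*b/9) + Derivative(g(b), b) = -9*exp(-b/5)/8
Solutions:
 g(b) = C1 + b*log(b) + b*(-2*log(3) - 1 + log(5)) + 45*exp(-b/5)/8


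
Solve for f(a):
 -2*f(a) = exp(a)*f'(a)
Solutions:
 f(a) = C1*exp(2*exp(-a))


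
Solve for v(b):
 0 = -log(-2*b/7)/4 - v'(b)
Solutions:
 v(b) = C1 - b*log(-b)/4 + b*(-log(2) + 1 + log(7))/4


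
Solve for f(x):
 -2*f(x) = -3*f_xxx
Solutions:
 f(x) = C3*exp(2^(1/3)*3^(2/3)*x/3) + (C1*sin(2^(1/3)*3^(1/6)*x/2) + C2*cos(2^(1/3)*3^(1/6)*x/2))*exp(-2^(1/3)*3^(2/3)*x/6)


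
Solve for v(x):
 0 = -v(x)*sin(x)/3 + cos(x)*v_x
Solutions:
 v(x) = C1/cos(x)^(1/3)


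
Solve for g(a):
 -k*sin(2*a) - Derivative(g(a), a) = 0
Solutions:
 g(a) = C1 + k*cos(2*a)/2


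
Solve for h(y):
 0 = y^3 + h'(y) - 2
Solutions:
 h(y) = C1 - y^4/4 + 2*y


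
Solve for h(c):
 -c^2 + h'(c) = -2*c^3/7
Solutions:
 h(c) = C1 - c^4/14 + c^3/3


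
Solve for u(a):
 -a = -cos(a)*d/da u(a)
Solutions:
 u(a) = C1 + Integral(a/cos(a), a)


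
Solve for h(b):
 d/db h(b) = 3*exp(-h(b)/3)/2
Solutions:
 h(b) = 3*log(C1 + b/2)


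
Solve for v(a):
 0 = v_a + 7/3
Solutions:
 v(a) = C1 - 7*a/3


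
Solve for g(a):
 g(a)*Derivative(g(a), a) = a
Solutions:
 g(a) = -sqrt(C1 + a^2)
 g(a) = sqrt(C1 + a^2)


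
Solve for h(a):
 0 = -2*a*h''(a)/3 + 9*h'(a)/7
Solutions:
 h(a) = C1 + C2*a^(41/14)


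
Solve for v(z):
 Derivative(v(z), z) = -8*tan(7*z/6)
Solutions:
 v(z) = C1 + 48*log(cos(7*z/6))/7


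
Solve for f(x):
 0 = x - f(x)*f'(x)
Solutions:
 f(x) = -sqrt(C1 + x^2)
 f(x) = sqrt(C1 + x^2)


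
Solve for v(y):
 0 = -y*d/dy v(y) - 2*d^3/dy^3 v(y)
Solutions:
 v(y) = C1 + Integral(C2*airyai(-2^(2/3)*y/2) + C3*airybi(-2^(2/3)*y/2), y)


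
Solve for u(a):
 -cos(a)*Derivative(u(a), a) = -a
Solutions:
 u(a) = C1 + Integral(a/cos(a), a)


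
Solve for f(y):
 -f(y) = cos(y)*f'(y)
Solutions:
 f(y) = C1*sqrt(sin(y) - 1)/sqrt(sin(y) + 1)


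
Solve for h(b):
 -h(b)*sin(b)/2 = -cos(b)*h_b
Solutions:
 h(b) = C1/sqrt(cos(b))


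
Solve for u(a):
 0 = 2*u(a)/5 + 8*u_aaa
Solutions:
 u(a) = C3*exp(-50^(1/3)*a/10) + (C1*sin(sqrt(3)*50^(1/3)*a/20) + C2*cos(sqrt(3)*50^(1/3)*a/20))*exp(50^(1/3)*a/20)


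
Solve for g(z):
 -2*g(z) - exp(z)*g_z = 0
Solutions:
 g(z) = C1*exp(2*exp(-z))


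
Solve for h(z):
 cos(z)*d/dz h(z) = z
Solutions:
 h(z) = C1 + Integral(z/cos(z), z)


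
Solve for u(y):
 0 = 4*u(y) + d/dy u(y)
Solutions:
 u(y) = C1*exp(-4*y)


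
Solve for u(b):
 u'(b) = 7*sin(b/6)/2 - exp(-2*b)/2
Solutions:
 u(b) = C1 - 21*cos(b/6) + exp(-2*b)/4


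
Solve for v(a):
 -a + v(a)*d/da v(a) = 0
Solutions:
 v(a) = -sqrt(C1 + a^2)
 v(a) = sqrt(C1 + a^2)


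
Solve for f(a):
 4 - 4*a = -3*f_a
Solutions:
 f(a) = C1 + 2*a^2/3 - 4*a/3


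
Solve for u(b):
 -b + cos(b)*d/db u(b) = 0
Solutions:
 u(b) = C1 + Integral(b/cos(b), b)


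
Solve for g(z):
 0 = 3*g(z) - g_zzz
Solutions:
 g(z) = C3*exp(3^(1/3)*z) + (C1*sin(3^(5/6)*z/2) + C2*cos(3^(5/6)*z/2))*exp(-3^(1/3)*z/2)


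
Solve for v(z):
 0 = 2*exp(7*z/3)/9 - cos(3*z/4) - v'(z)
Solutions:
 v(z) = C1 + 2*exp(7*z/3)/21 - 4*sin(3*z/4)/3


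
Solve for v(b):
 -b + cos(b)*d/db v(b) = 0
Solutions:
 v(b) = C1 + Integral(b/cos(b), b)


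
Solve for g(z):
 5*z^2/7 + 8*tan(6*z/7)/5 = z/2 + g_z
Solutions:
 g(z) = C1 + 5*z^3/21 - z^2/4 - 28*log(cos(6*z/7))/15


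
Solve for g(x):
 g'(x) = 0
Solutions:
 g(x) = C1


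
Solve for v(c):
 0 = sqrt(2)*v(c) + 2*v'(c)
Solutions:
 v(c) = C1*exp(-sqrt(2)*c/2)


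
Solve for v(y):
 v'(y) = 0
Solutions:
 v(y) = C1


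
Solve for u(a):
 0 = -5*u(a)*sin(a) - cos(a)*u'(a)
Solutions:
 u(a) = C1*cos(a)^5


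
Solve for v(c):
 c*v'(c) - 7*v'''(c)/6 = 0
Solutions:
 v(c) = C1 + Integral(C2*airyai(6^(1/3)*7^(2/3)*c/7) + C3*airybi(6^(1/3)*7^(2/3)*c/7), c)


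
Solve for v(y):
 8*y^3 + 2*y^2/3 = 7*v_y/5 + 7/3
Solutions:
 v(y) = C1 + 10*y^4/7 + 10*y^3/63 - 5*y/3


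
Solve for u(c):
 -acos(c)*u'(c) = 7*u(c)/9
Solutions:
 u(c) = C1*exp(-7*Integral(1/acos(c), c)/9)


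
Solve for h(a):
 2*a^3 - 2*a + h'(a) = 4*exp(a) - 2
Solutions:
 h(a) = C1 - a^4/2 + a^2 - 2*a + 4*exp(a)


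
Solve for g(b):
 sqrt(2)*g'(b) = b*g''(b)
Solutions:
 g(b) = C1 + C2*b^(1 + sqrt(2))


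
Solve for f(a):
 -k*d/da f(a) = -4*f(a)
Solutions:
 f(a) = C1*exp(4*a/k)


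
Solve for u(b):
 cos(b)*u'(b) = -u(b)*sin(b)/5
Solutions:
 u(b) = C1*cos(b)^(1/5)


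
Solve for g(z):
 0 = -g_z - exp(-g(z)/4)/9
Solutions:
 g(z) = 4*log(C1 - z/36)


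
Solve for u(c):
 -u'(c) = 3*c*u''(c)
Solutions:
 u(c) = C1 + C2*c^(2/3)


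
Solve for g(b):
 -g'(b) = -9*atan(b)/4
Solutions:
 g(b) = C1 + 9*b*atan(b)/4 - 9*log(b^2 + 1)/8


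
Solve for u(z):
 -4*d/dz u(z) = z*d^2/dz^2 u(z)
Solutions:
 u(z) = C1 + C2/z^3


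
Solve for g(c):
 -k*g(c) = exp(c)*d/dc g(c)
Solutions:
 g(c) = C1*exp(k*exp(-c))


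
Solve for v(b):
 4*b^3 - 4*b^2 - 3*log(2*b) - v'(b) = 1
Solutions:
 v(b) = C1 + b^4 - 4*b^3/3 - 3*b*log(b) - b*log(8) + 2*b


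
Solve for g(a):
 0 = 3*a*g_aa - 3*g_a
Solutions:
 g(a) = C1 + C2*a^2


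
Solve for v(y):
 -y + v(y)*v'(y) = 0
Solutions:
 v(y) = -sqrt(C1 + y^2)
 v(y) = sqrt(C1 + y^2)


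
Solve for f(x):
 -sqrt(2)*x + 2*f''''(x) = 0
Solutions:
 f(x) = C1 + C2*x + C3*x^2 + C4*x^3 + sqrt(2)*x^5/240


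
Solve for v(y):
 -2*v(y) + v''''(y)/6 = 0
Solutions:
 v(y) = C1*exp(-sqrt(2)*3^(1/4)*y) + C2*exp(sqrt(2)*3^(1/4)*y) + C3*sin(sqrt(2)*3^(1/4)*y) + C4*cos(sqrt(2)*3^(1/4)*y)


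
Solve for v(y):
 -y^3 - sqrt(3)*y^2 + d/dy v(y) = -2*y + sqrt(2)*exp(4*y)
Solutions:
 v(y) = C1 + y^4/4 + sqrt(3)*y^3/3 - y^2 + sqrt(2)*exp(4*y)/4


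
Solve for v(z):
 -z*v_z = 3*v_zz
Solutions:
 v(z) = C1 + C2*erf(sqrt(6)*z/6)


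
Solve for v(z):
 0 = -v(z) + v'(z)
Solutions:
 v(z) = C1*exp(z)


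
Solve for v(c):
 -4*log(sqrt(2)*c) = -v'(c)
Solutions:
 v(c) = C1 + 4*c*log(c) - 4*c + c*log(4)


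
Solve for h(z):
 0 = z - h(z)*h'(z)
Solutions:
 h(z) = -sqrt(C1 + z^2)
 h(z) = sqrt(C1 + z^2)


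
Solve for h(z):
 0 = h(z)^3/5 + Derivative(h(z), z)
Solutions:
 h(z) = -sqrt(10)*sqrt(-1/(C1 - z))/2
 h(z) = sqrt(10)*sqrt(-1/(C1 - z))/2


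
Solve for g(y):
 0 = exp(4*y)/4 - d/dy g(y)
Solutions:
 g(y) = C1 + exp(4*y)/16


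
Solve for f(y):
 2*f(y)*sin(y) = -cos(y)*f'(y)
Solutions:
 f(y) = C1*cos(y)^2


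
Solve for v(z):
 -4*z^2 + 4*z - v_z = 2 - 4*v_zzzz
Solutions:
 v(z) = C1 + C4*exp(2^(1/3)*z/2) - 4*z^3/3 + 2*z^2 - 2*z + (C2*sin(2^(1/3)*sqrt(3)*z/4) + C3*cos(2^(1/3)*sqrt(3)*z/4))*exp(-2^(1/3)*z/4)


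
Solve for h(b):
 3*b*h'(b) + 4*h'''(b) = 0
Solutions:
 h(b) = C1 + Integral(C2*airyai(-6^(1/3)*b/2) + C3*airybi(-6^(1/3)*b/2), b)


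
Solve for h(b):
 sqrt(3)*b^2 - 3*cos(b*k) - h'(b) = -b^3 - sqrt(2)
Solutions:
 h(b) = C1 + b^4/4 + sqrt(3)*b^3/3 + sqrt(2)*b - 3*sin(b*k)/k


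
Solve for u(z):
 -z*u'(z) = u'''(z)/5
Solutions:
 u(z) = C1 + Integral(C2*airyai(-5^(1/3)*z) + C3*airybi(-5^(1/3)*z), z)


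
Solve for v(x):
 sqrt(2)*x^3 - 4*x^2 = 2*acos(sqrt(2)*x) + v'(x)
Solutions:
 v(x) = C1 + sqrt(2)*x^4/4 - 4*x^3/3 - 2*x*acos(sqrt(2)*x) + sqrt(2)*sqrt(1 - 2*x^2)


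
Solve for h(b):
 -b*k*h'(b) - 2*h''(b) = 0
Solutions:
 h(b) = Piecewise((-sqrt(pi)*C1*erf(b*sqrt(k)/2)/sqrt(k) - C2, (k > 0) | (k < 0)), (-C1*b - C2, True))


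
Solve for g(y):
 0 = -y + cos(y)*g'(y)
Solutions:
 g(y) = C1 + Integral(y/cos(y), y)


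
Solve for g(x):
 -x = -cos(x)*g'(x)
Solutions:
 g(x) = C1 + Integral(x/cos(x), x)


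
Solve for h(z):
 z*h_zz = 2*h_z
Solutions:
 h(z) = C1 + C2*z^3


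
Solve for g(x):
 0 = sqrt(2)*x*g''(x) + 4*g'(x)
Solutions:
 g(x) = C1 + C2*x^(1 - 2*sqrt(2))


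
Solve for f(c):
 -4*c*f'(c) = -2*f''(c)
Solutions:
 f(c) = C1 + C2*erfi(c)


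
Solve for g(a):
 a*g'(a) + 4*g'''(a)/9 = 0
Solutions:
 g(a) = C1 + Integral(C2*airyai(-2^(1/3)*3^(2/3)*a/2) + C3*airybi(-2^(1/3)*3^(2/3)*a/2), a)


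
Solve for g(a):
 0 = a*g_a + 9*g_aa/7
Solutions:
 g(a) = C1 + C2*erf(sqrt(14)*a/6)


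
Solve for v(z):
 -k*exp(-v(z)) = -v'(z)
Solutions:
 v(z) = log(C1 + k*z)


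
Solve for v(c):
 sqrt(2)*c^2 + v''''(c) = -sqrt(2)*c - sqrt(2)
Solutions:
 v(c) = C1 + C2*c + C3*c^2 + C4*c^3 - sqrt(2)*c^6/360 - sqrt(2)*c^5/120 - sqrt(2)*c^4/24


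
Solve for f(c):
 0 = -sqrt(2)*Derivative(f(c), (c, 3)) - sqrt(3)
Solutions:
 f(c) = C1 + C2*c + C3*c^2 - sqrt(6)*c^3/12


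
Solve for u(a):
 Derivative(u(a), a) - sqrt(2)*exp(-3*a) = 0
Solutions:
 u(a) = C1 - sqrt(2)*exp(-3*a)/3


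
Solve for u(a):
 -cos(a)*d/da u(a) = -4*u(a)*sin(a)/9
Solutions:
 u(a) = C1/cos(a)^(4/9)


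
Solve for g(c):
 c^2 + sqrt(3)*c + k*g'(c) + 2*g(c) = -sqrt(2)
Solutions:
 g(c) = C1*exp(-2*c/k) - c^2/2 + c*k/2 - sqrt(3)*c/2 - k^2/4 + sqrt(3)*k/4 - sqrt(2)/2


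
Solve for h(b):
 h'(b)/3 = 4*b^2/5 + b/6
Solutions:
 h(b) = C1 + 4*b^3/5 + b^2/4


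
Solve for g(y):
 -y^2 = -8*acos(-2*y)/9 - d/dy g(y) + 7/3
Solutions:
 g(y) = C1 + y^3/3 - 8*y*acos(-2*y)/9 + 7*y/3 - 4*sqrt(1 - 4*y^2)/9


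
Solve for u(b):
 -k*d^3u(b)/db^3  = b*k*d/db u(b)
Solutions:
 u(b) = C1 + Integral(C2*airyai(-b) + C3*airybi(-b), b)


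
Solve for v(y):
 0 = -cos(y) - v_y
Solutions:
 v(y) = C1 - sin(y)


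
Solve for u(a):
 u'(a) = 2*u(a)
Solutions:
 u(a) = C1*exp(2*a)


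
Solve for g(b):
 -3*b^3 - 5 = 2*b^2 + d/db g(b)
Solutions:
 g(b) = C1 - 3*b^4/4 - 2*b^3/3 - 5*b


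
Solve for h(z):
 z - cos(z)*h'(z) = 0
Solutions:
 h(z) = C1 + Integral(z/cos(z), z)


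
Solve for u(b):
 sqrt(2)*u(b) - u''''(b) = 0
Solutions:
 u(b) = C1*exp(-2^(1/8)*b) + C2*exp(2^(1/8)*b) + C3*sin(2^(1/8)*b) + C4*cos(2^(1/8)*b)


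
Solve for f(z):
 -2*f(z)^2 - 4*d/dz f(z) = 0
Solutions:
 f(z) = 2/(C1 + z)


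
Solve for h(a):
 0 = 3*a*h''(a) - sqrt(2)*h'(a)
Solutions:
 h(a) = C1 + C2*a^(sqrt(2)/3 + 1)


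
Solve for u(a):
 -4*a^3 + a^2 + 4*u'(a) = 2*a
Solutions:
 u(a) = C1 + a^4/4 - a^3/12 + a^2/4


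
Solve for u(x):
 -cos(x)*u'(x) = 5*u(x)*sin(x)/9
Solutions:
 u(x) = C1*cos(x)^(5/9)


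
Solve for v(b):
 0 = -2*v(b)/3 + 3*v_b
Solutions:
 v(b) = C1*exp(2*b/9)


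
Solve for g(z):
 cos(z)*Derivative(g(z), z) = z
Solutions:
 g(z) = C1 + Integral(z/cos(z), z)


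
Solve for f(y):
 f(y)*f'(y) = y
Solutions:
 f(y) = -sqrt(C1 + y^2)
 f(y) = sqrt(C1 + y^2)


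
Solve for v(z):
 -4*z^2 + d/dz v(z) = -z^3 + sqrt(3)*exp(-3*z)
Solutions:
 v(z) = C1 - z^4/4 + 4*z^3/3 - sqrt(3)*exp(-3*z)/3


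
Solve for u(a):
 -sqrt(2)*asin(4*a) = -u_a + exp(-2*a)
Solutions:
 u(a) = C1 + sqrt(2)*a*asin(4*a) + sqrt(2)*sqrt(1 - 16*a^2)/4 - exp(-2*a)/2


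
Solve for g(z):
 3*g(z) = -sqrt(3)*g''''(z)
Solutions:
 g(z) = (C1*sin(sqrt(2)*3^(1/8)*z/2) + C2*cos(sqrt(2)*3^(1/8)*z/2))*exp(-sqrt(2)*3^(1/8)*z/2) + (C3*sin(sqrt(2)*3^(1/8)*z/2) + C4*cos(sqrt(2)*3^(1/8)*z/2))*exp(sqrt(2)*3^(1/8)*z/2)


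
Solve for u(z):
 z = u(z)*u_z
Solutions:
 u(z) = -sqrt(C1 + z^2)
 u(z) = sqrt(C1 + z^2)


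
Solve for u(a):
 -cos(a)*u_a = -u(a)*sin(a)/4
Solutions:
 u(a) = C1/cos(a)^(1/4)


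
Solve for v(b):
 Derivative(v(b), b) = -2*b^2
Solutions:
 v(b) = C1 - 2*b^3/3


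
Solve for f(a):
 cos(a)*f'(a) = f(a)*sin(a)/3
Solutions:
 f(a) = C1/cos(a)^(1/3)


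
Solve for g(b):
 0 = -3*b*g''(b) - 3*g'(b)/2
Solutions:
 g(b) = C1 + C2*sqrt(b)


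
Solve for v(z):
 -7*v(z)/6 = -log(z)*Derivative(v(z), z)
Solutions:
 v(z) = C1*exp(7*li(z)/6)


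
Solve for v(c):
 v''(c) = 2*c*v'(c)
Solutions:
 v(c) = C1 + C2*erfi(c)


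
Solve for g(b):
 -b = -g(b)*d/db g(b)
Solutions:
 g(b) = -sqrt(C1 + b^2)
 g(b) = sqrt(C1 + b^2)


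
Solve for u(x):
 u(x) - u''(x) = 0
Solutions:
 u(x) = C1*exp(-x) + C2*exp(x)


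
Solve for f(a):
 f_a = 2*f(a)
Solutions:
 f(a) = C1*exp(2*a)


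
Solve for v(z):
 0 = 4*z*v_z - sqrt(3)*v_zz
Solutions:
 v(z) = C1 + C2*erfi(sqrt(2)*3^(3/4)*z/3)


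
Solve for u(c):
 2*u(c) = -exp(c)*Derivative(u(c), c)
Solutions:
 u(c) = C1*exp(2*exp(-c))


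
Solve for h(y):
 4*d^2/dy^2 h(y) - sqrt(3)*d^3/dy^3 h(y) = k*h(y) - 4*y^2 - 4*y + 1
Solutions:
 h(y) = C1*exp(y*(2^(2/3)*sqrt(3)*(81*k + sqrt((81*k - 128)^2 - 16384) - 128)^(1/3) - 3*2^(2/3)*I*(81*k + sqrt((81*k - 128)^2 - 16384) - 128)^(1/3) + 16*sqrt(3) - 384*2^(1/3)/((-sqrt(3) + 3*I)*(81*k + sqrt((81*k - 128)^2 - 16384) - 128)^(1/3)))/36) + C2*exp(y*(2^(2/3)*sqrt(3)*(81*k + sqrt((81*k - 128)^2 - 16384) - 128)^(1/3) + 3*2^(2/3)*I*(81*k + sqrt((81*k - 128)^2 - 16384) - 128)^(1/3) + 16*sqrt(3) + 384*2^(1/3)/((sqrt(3) + 3*I)*(81*k + sqrt((81*k - 128)^2 - 16384) - 128)^(1/3)))/36) + C3*exp(sqrt(3)*y*(-2^(2/3)*(81*k + sqrt((81*k - 128)^2 - 16384) - 128)^(1/3) + 8 - 32*2^(1/3)/(81*k + sqrt((81*k - 128)^2 - 16384) - 128)^(1/3))/18) + 4*y^2/k + 4*y/k - 1/k + 32/k^2


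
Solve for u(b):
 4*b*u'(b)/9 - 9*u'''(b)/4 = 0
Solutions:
 u(b) = C1 + Integral(C2*airyai(2*2^(1/3)*3^(2/3)*b/9) + C3*airybi(2*2^(1/3)*3^(2/3)*b/9), b)


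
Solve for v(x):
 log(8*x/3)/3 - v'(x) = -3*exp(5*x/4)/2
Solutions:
 v(x) = C1 + x*log(x)/3 + x*(-log(3)/3 - 1/3 + log(2)) + 6*exp(5*x/4)/5


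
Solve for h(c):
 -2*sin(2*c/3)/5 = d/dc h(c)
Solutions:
 h(c) = C1 + 3*cos(2*c/3)/5


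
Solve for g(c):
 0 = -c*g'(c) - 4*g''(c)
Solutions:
 g(c) = C1 + C2*erf(sqrt(2)*c/4)


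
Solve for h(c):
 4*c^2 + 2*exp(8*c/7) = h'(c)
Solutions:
 h(c) = C1 + 4*c^3/3 + 7*exp(8*c/7)/4


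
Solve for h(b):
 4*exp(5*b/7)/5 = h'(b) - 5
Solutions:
 h(b) = C1 + 5*b + 28*exp(5*b/7)/25


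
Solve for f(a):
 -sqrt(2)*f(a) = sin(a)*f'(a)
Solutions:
 f(a) = C1*(cos(a) + 1)^(sqrt(2)/2)/(cos(a) - 1)^(sqrt(2)/2)


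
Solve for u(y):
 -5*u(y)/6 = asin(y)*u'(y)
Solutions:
 u(y) = C1*exp(-5*Integral(1/asin(y), y)/6)


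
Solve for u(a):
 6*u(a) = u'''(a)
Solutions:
 u(a) = C3*exp(6^(1/3)*a) + (C1*sin(2^(1/3)*3^(5/6)*a/2) + C2*cos(2^(1/3)*3^(5/6)*a/2))*exp(-6^(1/3)*a/2)


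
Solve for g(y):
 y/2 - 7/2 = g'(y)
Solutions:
 g(y) = C1 + y^2/4 - 7*y/2


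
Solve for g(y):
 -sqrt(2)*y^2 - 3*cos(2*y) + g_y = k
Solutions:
 g(y) = C1 + k*y + sqrt(2)*y^3/3 + 3*sin(2*y)/2


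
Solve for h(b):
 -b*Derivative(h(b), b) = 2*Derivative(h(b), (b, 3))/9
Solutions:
 h(b) = C1 + Integral(C2*airyai(-6^(2/3)*b/2) + C3*airybi(-6^(2/3)*b/2), b)


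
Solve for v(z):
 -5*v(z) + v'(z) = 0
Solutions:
 v(z) = C1*exp(5*z)


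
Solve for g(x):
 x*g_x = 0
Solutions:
 g(x) = C1


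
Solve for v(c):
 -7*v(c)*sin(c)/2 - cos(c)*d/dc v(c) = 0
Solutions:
 v(c) = C1*cos(c)^(7/2)


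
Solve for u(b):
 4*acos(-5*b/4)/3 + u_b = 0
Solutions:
 u(b) = C1 - 4*b*acos(-5*b/4)/3 - 4*sqrt(16 - 25*b^2)/15


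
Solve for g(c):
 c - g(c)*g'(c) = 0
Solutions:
 g(c) = -sqrt(C1 + c^2)
 g(c) = sqrt(C1 + c^2)


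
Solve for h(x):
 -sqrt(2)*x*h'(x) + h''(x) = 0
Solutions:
 h(x) = C1 + C2*erfi(2^(3/4)*x/2)


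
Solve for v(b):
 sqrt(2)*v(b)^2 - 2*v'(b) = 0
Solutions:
 v(b) = -2/(C1 + sqrt(2)*b)


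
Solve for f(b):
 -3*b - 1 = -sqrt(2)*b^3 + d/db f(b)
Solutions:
 f(b) = C1 + sqrt(2)*b^4/4 - 3*b^2/2 - b


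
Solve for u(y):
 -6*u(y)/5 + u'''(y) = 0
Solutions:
 u(y) = C3*exp(5^(2/3)*6^(1/3)*y/5) + (C1*sin(2^(1/3)*3^(5/6)*5^(2/3)*y/10) + C2*cos(2^(1/3)*3^(5/6)*5^(2/3)*y/10))*exp(-5^(2/3)*6^(1/3)*y/10)


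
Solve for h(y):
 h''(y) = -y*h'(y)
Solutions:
 h(y) = C1 + C2*erf(sqrt(2)*y/2)


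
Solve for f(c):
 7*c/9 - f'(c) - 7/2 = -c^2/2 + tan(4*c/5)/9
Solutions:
 f(c) = C1 + c^3/6 + 7*c^2/18 - 7*c/2 + 5*log(cos(4*c/5))/36


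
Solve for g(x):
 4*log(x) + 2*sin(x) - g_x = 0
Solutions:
 g(x) = C1 + 4*x*log(x) - 4*x - 2*cos(x)


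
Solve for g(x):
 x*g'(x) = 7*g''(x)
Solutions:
 g(x) = C1 + C2*erfi(sqrt(14)*x/14)


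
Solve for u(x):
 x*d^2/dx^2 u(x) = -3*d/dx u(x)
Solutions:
 u(x) = C1 + C2/x^2


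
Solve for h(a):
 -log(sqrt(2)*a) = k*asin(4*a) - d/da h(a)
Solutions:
 h(a) = C1 + a*log(a) - a + a*log(2)/2 + k*(a*asin(4*a) + sqrt(1 - 16*a^2)/4)


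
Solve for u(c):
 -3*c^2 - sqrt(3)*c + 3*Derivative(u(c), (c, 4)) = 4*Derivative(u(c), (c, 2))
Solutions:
 u(c) = C1 + C2*c + C3*exp(-2*sqrt(3)*c/3) + C4*exp(2*sqrt(3)*c/3) - c^4/16 - sqrt(3)*c^3/24 - 9*c^2/16


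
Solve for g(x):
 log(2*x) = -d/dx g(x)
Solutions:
 g(x) = C1 - x*log(x) - x*log(2) + x


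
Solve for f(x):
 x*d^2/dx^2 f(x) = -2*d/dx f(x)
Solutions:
 f(x) = C1 + C2/x


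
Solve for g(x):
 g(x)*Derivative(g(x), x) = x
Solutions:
 g(x) = -sqrt(C1 + x^2)
 g(x) = sqrt(C1 + x^2)


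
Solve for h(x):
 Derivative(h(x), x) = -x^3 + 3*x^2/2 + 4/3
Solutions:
 h(x) = C1 - x^4/4 + x^3/2 + 4*x/3


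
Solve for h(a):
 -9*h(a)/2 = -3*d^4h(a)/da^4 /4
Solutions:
 h(a) = C1*exp(-6^(1/4)*a) + C2*exp(6^(1/4)*a) + C3*sin(6^(1/4)*a) + C4*cos(6^(1/4)*a)


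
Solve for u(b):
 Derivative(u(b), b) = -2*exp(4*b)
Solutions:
 u(b) = C1 - exp(4*b)/2


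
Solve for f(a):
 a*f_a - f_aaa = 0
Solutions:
 f(a) = C1 + Integral(C2*airyai(a) + C3*airybi(a), a)


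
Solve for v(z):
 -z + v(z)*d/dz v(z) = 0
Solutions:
 v(z) = -sqrt(C1 + z^2)
 v(z) = sqrt(C1 + z^2)


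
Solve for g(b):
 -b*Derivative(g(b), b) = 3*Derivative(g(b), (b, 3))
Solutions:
 g(b) = C1 + Integral(C2*airyai(-3^(2/3)*b/3) + C3*airybi(-3^(2/3)*b/3), b)


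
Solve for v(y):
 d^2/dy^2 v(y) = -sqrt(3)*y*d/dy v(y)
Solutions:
 v(y) = C1 + C2*erf(sqrt(2)*3^(1/4)*y/2)


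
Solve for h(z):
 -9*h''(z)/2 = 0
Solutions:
 h(z) = C1 + C2*z


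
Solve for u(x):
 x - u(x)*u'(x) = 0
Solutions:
 u(x) = -sqrt(C1 + x^2)
 u(x) = sqrt(C1 + x^2)


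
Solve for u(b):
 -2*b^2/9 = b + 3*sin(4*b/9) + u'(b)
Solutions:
 u(b) = C1 - 2*b^3/27 - b^2/2 + 27*cos(4*b/9)/4


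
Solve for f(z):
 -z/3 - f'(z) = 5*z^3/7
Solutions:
 f(z) = C1 - 5*z^4/28 - z^2/6


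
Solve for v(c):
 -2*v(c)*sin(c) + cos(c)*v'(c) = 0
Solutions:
 v(c) = C1/cos(c)^2


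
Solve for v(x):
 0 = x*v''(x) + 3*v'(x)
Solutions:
 v(x) = C1 + C2/x^2


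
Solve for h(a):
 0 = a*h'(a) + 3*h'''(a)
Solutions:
 h(a) = C1 + Integral(C2*airyai(-3^(2/3)*a/3) + C3*airybi(-3^(2/3)*a/3), a)


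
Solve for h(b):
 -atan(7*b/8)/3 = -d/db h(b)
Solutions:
 h(b) = C1 + b*atan(7*b/8)/3 - 4*log(49*b^2 + 64)/21


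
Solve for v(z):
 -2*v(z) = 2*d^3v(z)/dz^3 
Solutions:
 v(z) = C3*exp(-z) + (C1*sin(sqrt(3)*z/2) + C2*cos(sqrt(3)*z/2))*exp(z/2)


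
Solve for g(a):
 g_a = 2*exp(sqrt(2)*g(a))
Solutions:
 g(a) = sqrt(2)*(2*log(-1/(C1 + 2*a)) - log(2))/4


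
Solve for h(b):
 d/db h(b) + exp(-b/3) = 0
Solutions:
 h(b) = C1 + 3*exp(-b/3)


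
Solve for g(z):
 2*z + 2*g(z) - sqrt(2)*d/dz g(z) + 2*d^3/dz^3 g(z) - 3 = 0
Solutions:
 g(z) = C1*exp(3^(1/3)*z*(2^(5/6)*3^(1/3)/(sqrt(3)*sqrt(27 - sqrt(2)) + 9)^(1/3) + 2^(2/3)*(sqrt(3)*sqrt(27 - sqrt(2)) + 9)^(1/3))/12)*sin(3^(1/6)*z*(-3*2^(5/6)/(sqrt(3)*sqrt(27 - sqrt(2)) + 9)^(1/3) + 6^(2/3)*(sqrt(3)*sqrt(27 - sqrt(2)) + 9)^(1/3))/12) + C2*exp(3^(1/3)*z*(2^(5/6)*3^(1/3)/(sqrt(3)*sqrt(27 - sqrt(2)) + 9)^(1/3) + 2^(2/3)*(sqrt(3)*sqrt(27 - sqrt(2)) + 9)^(1/3))/12)*cos(3^(1/6)*z*(-3*2^(5/6)/(sqrt(3)*sqrt(27 - sqrt(2)) + 9)^(1/3) + 6^(2/3)*(sqrt(3)*sqrt(27 - sqrt(2)) + 9)^(1/3))/12) + C3*exp(-3^(1/3)*z*(2^(5/6)*3^(1/3)/(sqrt(3)*sqrt(27 - sqrt(2)) + 9)^(1/3) + 2^(2/3)*(sqrt(3)*sqrt(27 - sqrt(2)) + 9)^(1/3))/6) - z - sqrt(2)/2 + 3/2


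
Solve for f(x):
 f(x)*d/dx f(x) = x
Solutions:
 f(x) = -sqrt(C1 + x^2)
 f(x) = sqrt(C1 + x^2)


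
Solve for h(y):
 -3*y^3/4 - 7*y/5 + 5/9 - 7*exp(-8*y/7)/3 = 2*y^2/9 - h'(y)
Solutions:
 h(y) = C1 + 3*y^4/16 + 2*y^3/27 + 7*y^2/10 - 5*y/9 - 49*exp(-8*y/7)/24


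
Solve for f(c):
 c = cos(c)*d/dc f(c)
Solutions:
 f(c) = C1 + Integral(c/cos(c), c)


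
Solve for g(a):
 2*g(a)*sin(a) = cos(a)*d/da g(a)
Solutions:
 g(a) = C1/cos(a)^2


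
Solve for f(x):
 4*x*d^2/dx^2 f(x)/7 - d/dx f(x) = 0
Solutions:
 f(x) = C1 + C2*x^(11/4)


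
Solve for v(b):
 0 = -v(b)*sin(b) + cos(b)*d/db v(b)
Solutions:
 v(b) = C1/cos(b)


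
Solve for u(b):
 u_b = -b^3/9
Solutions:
 u(b) = C1 - b^4/36


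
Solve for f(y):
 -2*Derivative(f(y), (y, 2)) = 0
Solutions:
 f(y) = C1 + C2*y


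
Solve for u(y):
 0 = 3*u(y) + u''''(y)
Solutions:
 u(y) = (C1*sin(sqrt(2)*3^(1/4)*y/2) + C2*cos(sqrt(2)*3^(1/4)*y/2))*exp(-sqrt(2)*3^(1/4)*y/2) + (C3*sin(sqrt(2)*3^(1/4)*y/2) + C4*cos(sqrt(2)*3^(1/4)*y/2))*exp(sqrt(2)*3^(1/4)*y/2)


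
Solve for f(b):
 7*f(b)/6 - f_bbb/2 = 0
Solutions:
 f(b) = C3*exp(3^(2/3)*7^(1/3)*b/3) + (C1*sin(3^(1/6)*7^(1/3)*b/2) + C2*cos(3^(1/6)*7^(1/3)*b/2))*exp(-3^(2/3)*7^(1/3)*b/6)


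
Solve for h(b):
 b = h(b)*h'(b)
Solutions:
 h(b) = -sqrt(C1 + b^2)
 h(b) = sqrt(C1 + b^2)


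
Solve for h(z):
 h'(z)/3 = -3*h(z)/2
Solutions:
 h(z) = C1*exp(-9*z/2)


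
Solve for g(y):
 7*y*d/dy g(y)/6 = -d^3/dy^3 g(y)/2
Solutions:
 g(y) = C1 + Integral(C2*airyai(-3^(2/3)*7^(1/3)*y/3) + C3*airybi(-3^(2/3)*7^(1/3)*y/3), y)


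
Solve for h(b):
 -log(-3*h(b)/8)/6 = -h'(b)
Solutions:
 -6*Integral(1/(log(-_y) - 3*log(2) + log(3)), (_y, h(b))) = C1 - b


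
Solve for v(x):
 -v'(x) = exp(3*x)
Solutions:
 v(x) = C1 - exp(3*x)/3


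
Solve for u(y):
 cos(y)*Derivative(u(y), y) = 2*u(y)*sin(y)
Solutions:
 u(y) = C1/cos(y)^2


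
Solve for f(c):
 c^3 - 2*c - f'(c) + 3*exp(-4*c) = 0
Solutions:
 f(c) = C1 + c^4/4 - c^2 - 3*exp(-4*c)/4


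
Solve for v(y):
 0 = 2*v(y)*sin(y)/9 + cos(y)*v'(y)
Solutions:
 v(y) = C1*cos(y)^(2/9)


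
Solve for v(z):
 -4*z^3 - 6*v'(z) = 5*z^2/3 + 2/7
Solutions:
 v(z) = C1 - z^4/6 - 5*z^3/54 - z/21


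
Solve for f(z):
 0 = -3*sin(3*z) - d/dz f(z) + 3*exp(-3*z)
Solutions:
 f(z) = C1 + cos(3*z) - exp(-3*z)


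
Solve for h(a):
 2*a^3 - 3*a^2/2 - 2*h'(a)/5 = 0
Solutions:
 h(a) = C1 + 5*a^4/4 - 5*a^3/4


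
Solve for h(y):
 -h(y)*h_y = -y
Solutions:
 h(y) = -sqrt(C1 + y^2)
 h(y) = sqrt(C1 + y^2)


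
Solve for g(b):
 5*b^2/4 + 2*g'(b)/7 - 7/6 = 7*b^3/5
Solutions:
 g(b) = C1 + 49*b^4/40 - 35*b^3/24 + 49*b/12


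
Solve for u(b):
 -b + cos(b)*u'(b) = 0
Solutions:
 u(b) = C1 + Integral(b/cos(b), b)


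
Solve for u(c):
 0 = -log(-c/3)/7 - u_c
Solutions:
 u(c) = C1 - c*log(-c)/7 + c*(1 + log(3))/7


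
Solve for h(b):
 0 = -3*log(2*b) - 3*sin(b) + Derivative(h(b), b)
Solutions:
 h(b) = C1 + 3*b*log(b) - 3*b + 3*b*log(2) - 3*cos(b)


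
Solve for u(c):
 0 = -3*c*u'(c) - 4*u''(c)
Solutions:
 u(c) = C1 + C2*erf(sqrt(6)*c/4)


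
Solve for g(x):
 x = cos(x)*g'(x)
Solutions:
 g(x) = C1 + Integral(x/cos(x), x)


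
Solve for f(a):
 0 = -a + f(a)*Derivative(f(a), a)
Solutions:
 f(a) = -sqrt(C1 + a^2)
 f(a) = sqrt(C1 + a^2)


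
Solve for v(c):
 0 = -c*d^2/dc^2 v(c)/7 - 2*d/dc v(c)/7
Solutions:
 v(c) = C1 + C2/c


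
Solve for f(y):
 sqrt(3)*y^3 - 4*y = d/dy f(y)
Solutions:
 f(y) = C1 + sqrt(3)*y^4/4 - 2*y^2


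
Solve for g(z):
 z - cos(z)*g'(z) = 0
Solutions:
 g(z) = C1 + Integral(z/cos(z), z)


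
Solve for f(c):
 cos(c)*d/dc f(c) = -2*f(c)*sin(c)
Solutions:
 f(c) = C1*cos(c)^2


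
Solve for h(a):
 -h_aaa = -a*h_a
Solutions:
 h(a) = C1 + Integral(C2*airyai(a) + C3*airybi(a), a)


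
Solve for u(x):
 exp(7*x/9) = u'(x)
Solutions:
 u(x) = C1 + 9*exp(7*x/9)/7


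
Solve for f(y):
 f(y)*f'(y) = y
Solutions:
 f(y) = -sqrt(C1 + y^2)
 f(y) = sqrt(C1 + y^2)


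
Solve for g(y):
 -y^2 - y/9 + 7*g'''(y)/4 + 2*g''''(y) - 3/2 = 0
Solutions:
 g(y) = C1 + C2*y + C3*y^2 + C4*exp(-7*y/8) + y^5/105 - 137*y^4/2646 + 3515*y^3/9261


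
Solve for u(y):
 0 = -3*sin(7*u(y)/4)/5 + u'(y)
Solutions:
 -3*y/5 + 2*log(cos(7*u(y)/4) - 1)/7 - 2*log(cos(7*u(y)/4) + 1)/7 = C1


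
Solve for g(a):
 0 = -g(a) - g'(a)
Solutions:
 g(a) = C1*exp(-a)


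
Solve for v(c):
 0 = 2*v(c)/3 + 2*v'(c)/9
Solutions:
 v(c) = C1*exp(-3*c)


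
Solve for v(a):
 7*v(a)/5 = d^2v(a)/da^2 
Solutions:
 v(a) = C1*exp(-sqrt(35)*a/5) + C2*exp(sqrt(35)*a/5)


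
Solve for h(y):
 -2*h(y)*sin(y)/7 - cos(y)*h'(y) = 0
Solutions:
 h(y) = C1*cos(y)^(2/7)


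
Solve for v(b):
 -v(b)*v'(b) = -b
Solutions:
 v(b) = -sqrt(C1 + b^2)
 v(b) = sqrt(C1 + b^2)


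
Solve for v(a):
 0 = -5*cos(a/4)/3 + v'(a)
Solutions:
 v(a) = C1 + 20*sin(a/4)/3


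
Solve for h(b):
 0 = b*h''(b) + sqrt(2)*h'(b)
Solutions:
 h(b) = C1 + C2*b^(1 - sqrt(2))


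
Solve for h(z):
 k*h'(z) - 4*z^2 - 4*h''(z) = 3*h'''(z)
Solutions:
 h(z) = C1 + C2*exp(z*(sqrt(3*k + 4) - 2)/3) + C3*exp(-z*(sqrt(3*k + 4) + 2)/3) + 4*z^3/(3*k) + 16*z^2/k^2 + 24*z/k^2 + 128*z/k^3


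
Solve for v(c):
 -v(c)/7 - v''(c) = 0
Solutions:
 v(c) = C1*sin(sqrt(7)*c/7) + C2*cos(sqrt(7)*c/7)


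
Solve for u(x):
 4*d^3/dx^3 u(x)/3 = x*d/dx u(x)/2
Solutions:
 u(x) = C1 + Integral(C2*airyai(3^(1/3)*x/2) + C3*airybi(3^(1/3)*x/2), x)


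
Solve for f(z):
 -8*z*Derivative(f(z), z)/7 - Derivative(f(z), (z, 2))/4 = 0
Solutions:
 f(z) = C1 + C2*erf(4*sqrt(7)*z/7)


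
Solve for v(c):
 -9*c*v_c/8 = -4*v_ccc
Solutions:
 v(c) = C1 + Integral(C2*airyai(2^(1/3)*3^(2/3)*c/4) + C3*airybi(2^(1/3)*3^(2/3)*c/4), c)


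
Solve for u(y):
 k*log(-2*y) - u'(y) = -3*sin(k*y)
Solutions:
 u(y) = C1 + k*y*(log(-y) - 1) + k*y*log(2) + 3*Piecewise((-cos(k*y)/k, Ne(k, 0)), (0, True))


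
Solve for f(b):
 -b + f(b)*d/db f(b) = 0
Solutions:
 f(b) = -sqrt(C1 + b^2)
 f(b) = sqrt(C1 + b^2)


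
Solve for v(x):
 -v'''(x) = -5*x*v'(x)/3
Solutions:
 v(x) = C1 + Integral(C2*airyai(3^(2/3)*5^(1/3)*x/3) + C3*airybi(3^(2/3)*5^(1/3)*x/3), x)


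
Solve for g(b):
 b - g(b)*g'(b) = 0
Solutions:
 g(b) = -sqrt(C1 + b^2)
 g(b) = sqrt(C1 + b^2)


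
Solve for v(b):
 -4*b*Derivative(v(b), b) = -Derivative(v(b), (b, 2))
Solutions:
 v(b) = C1 + C2*erfi(sqrt(2)*b)


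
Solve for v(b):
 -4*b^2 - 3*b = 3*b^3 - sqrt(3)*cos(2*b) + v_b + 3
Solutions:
 v(b) = C1 - 3*b^4/4 - 4*b^3/3 - 3*b^2/2 - 3*b + sqrt(3)*sin(2*b)/2


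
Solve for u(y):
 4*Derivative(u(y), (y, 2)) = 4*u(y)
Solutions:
 u(y) = C1*exp(-y) + C2*exp(y)


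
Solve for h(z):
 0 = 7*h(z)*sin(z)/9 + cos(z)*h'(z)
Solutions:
 h(z) = C1*cos(z)^(7/9)


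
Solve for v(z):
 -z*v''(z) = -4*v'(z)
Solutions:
 v(z) = C1 + C2*z^5


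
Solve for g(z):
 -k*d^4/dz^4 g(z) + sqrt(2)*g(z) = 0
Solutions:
 g(z) = C1*exp(-2^(1/8)*z*(1/k)^(1/4)) + C2*exp(2^(1/8)*z*(1/k)^(1/4)) + C3*exp(-2^(1/8)*I*z*(1/k)^(1/4)) + C4*exp(2^(1/8)*I*z*(1/k)^(1/4))


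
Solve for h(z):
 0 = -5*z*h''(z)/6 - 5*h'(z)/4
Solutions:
 h(z) = C1 + C2/sqrt(z)


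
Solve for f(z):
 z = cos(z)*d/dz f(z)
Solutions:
 f(z) = C1 + Integral(z/cos(z), z)


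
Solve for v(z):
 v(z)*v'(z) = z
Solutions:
 v(z) = -sqrt(C1 + z^2)
 v(z) = sqrt(C1 + z^2)


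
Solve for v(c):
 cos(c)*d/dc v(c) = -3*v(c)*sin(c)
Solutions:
 v(c) = C1*cos(c)^3


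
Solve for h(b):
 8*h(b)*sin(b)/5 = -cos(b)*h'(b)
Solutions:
 h(b) = C1*cos(b)^(8/5)


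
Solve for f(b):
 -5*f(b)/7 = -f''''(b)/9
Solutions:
 f(b) = C1*exp(-sqrt(3)*5^(1/4)*7^(3/4)*b/7) + C2*exp(sqrt(3)*5^(1/4)*7^(3/4)*b/7) + C3*sin(sqrt(3)*5^(1/4)*7^(3/4)*b/7) + C4*cos(sqrt(3)*5^(1/4)*7^(3/4)*b/7)


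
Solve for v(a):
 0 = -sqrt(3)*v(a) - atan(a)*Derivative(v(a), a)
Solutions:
 v(a) = C1*exp(-sqrt(3)*Integral(1/atan(a), a))


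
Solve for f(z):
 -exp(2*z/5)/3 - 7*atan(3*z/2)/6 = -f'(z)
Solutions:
 f(z) = C1 + 7*z*atan(3*z/2)/6 + 5*exp(2*z/5)/6 - 7*log(9*z^2 + 4)/18


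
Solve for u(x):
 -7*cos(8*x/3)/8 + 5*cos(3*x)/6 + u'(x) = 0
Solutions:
 u(x) = C1 + 21*sin(8*x/3)/64 - 5*sin(3*x)/18


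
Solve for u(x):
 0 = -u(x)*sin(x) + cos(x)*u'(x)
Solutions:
 u(x) = C1/cos(x)


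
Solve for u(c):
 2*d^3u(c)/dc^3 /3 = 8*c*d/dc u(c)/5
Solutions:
 u(c) = C1 + Integral(C2*airyai(12^(1/3)*5^(2/3)*c/5) + C3*airybi(12^(1/3)*5^(2/3)*c/5), c)


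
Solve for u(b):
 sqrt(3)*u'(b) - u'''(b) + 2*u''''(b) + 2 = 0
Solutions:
 u(b) = C1 + C2*exp(b*((-1 + sqrt(-1 + (-1 + 54*sqrt(3))^2) + 54*sqrt(3))^(-1/3) + 2 + (-1 + sqrt(-1 + (-1 + 54*sqrt(3))^2) + 54*sqrt(3))^(1/3))/12)*sin(sqrt(3)*b*(-(-1 + sqrt(-1 + (-1 + 54*sqrt(3))^2) + 54*sqrt(3))^(1/3) + (-1 + sqrt(-1 + (-1 + 54*sqrt(3))^2) + 54*sqrt(3))^(-1/3))/12) + C3*exp(b*((-1 + sqrt(-1 + (-1 + 54*sqrt(3))^2) + 54*sqrt(3))^(-1/3) + 2 + (-1 + sqrt(-1 + (-1 + 54*sqrt(3))^2) + 54*sqrt(3))^(1/3))/12)*cos(sqrt(3)*b*(-(-1 + sqrt(-1 + (-1 + 54*sqrt(3))^2) + 54*sqrt(3))^(1/3) + (-1 + sqrt(-1 + (-1 + 54*sqrt(3))^2) + 54*sqrt(3))^(-1/3))/12) + C4*exp(b*(-(-1 + sqrt(-1 + (-1 + 54*sqrt(3))^2) + 54*sqrt(3))^(1/3) - 1/(-1 + sqrt(-1 + (-1 + 54*sqrt(3))^2) + 54*sqrt(3))^(1/3) + 1)/6) - 2*sqrt(3)*b/3


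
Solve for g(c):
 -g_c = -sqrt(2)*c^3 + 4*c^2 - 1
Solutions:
 g(c) = C1 + sqrt(2)*c^4/4 - 4*c^3/3 + c


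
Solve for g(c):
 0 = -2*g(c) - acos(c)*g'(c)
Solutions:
 g(c) = C1*exp(-2*Integral(1/acos(c), c))


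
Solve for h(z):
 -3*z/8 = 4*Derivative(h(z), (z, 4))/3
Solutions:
 h(z) = C1 + C2*z + C3*z^2 + C4*z^3 - 3*z^5/1280


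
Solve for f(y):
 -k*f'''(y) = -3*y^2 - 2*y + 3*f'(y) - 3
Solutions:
 f(y) = C1 + C2*exp(-sqrt(3)*y*sqrt(-1/k)) + C3*exp(sqrt(3)*y*sqrt(-1/k)) - 2*k*y/3 + y^3/3 + y^2/3 + y


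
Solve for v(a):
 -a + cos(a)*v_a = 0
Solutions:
 v(a) = C1 + Integral(a/cos(a), a)


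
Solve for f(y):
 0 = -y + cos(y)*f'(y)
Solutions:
 f(y) = C1 + Integral(y/cos(y), y)


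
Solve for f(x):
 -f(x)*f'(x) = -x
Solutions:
 f(x) = -sqrt(C1 + x^2)
 f(x) = sqrt(C1 + x^2)


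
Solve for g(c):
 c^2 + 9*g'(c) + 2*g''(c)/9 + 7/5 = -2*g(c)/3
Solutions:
 g(c) = C1*exp(c*(-81 + sqrt(6513))/4) + C2*exp(-c*(sqrt(6513) + 81)/4) - 3*c^2/2 + 81*c/2 - 10957/20


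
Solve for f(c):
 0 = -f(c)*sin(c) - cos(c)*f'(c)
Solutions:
 f(c) = C1*cos(c)


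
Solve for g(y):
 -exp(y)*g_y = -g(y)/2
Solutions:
 g(y) = C1*exp(-exp(-y)/2)


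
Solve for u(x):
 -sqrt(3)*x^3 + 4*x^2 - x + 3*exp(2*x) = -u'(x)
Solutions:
 u(x) = C1 + sqrt(3)*x^4/4 - 4*x^3/3 + x^2/2 - 3*exp(2*x)/2


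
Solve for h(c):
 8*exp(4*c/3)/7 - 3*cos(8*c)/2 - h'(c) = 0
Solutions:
 h(c) = C1 + 6*exp(4*c/3)/7 - 3*sin(8*c)/16


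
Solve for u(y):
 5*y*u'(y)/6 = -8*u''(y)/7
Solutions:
 u(y) = C1 + C2*erf(sqrt(210)*y/24)


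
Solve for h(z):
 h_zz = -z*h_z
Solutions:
 h(z) = C1 + C2*erf(sqrt(2)*z/2)


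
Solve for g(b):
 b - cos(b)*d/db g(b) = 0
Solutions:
 g(b) = C1 + Integral(b/cos(b), b)


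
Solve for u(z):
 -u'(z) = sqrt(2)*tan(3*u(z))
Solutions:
 u(z) = -asin(C1*exp(-3*sqrt(2)*z))/3 + pi/3
 u(z) = asin(C1*exp(-3*sqrt(2)*z))/3


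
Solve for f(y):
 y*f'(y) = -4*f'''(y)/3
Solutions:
 f(y) = C1 + Integral(C2*airyai(-6^(1/3)*y/2) + C3*airybi(-6^(1/3)*y/2), y)


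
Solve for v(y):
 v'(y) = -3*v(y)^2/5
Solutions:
 v(y) = 5/(C1 + 3*y)


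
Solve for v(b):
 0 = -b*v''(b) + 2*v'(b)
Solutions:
 v(b) = C1 + C2*b^3


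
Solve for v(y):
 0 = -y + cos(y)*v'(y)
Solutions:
 v(y) = C1 + Integral(y/cos(y), y)
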